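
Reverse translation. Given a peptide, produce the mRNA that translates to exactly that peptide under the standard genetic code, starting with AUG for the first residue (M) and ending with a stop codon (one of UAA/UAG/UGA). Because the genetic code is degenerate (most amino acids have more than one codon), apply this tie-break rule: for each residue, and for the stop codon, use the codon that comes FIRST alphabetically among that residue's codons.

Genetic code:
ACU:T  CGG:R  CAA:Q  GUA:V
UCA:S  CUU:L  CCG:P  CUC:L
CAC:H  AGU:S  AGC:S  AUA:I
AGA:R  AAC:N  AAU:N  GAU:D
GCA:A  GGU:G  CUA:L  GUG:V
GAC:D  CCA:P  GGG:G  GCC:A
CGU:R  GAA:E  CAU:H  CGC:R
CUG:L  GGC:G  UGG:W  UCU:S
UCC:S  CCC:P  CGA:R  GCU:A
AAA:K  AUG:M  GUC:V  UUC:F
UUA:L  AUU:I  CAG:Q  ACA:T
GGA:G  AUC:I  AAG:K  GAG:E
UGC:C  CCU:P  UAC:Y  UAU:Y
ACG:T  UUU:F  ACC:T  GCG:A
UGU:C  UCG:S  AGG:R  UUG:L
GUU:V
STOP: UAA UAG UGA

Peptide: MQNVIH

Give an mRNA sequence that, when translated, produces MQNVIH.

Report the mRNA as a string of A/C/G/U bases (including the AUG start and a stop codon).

residue 1: M -> AUG (start codon)
residue 2: Q codons sorted = CAA,CAG -> pick first = CAA
residue 3: N codons sorted = AAC,AAU -> pick first = AAC
residue 4: V codons sorted = GUA,GUC,GUG,GUU -> pick first = GUA
residue 5: I codons sorted = AUA,AUC,AUU -> pick first = AUA
residue 6: H codons sorted = CAC,CAU -> pick first = CAC
terminator: stop codons sorted = UAA,UAG,UGA -> pick first = UAA

Answer: mRNA: AUGCAAAACGUAAUACACUAA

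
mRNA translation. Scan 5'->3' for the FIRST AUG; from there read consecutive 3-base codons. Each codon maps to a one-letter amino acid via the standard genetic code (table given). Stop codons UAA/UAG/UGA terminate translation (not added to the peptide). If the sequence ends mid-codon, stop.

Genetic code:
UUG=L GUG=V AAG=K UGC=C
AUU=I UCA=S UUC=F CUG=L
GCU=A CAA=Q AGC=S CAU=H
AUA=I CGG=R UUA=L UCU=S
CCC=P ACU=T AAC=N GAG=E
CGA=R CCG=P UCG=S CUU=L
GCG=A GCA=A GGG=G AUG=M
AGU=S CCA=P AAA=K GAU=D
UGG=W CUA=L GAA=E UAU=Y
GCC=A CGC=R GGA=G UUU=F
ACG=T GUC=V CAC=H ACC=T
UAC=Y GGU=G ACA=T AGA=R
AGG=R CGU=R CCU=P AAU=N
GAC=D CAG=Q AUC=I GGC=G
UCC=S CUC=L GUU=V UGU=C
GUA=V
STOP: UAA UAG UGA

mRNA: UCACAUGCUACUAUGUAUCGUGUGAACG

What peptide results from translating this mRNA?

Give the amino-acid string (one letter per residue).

Answer: MLLCIV

Derivation:
start AUG at pos 4
pos 4: AUG -> M; peptide=M
pos 7: CUA -> L; peptide=ML
pos 10: CUA -> L; peptide=MLL
pos 13: UGU -> C; peptide=MLLC
pos 16: AUC -> I; peptide=MLLCI
pos 19: GUG -> V; peptide=MLLCIV
pos 22: UGA -> STOP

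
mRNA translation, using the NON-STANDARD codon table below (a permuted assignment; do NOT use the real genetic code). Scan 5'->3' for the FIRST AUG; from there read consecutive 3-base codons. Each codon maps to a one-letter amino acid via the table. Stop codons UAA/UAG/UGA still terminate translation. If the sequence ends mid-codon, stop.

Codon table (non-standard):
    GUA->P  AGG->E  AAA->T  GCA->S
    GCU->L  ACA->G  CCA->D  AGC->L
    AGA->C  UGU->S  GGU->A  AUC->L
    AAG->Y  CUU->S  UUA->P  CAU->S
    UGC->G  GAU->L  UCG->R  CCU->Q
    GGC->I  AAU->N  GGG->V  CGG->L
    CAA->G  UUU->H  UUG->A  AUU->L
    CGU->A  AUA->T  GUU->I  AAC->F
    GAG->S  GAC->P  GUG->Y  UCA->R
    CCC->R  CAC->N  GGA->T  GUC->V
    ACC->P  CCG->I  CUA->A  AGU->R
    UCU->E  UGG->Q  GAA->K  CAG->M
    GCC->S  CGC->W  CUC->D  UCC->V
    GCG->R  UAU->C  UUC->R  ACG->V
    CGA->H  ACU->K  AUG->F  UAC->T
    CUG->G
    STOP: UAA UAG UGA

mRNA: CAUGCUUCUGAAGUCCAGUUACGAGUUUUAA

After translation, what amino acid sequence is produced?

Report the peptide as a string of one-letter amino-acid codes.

Answer: FSGYVRTSH

Derivation:
start AUG at pos 1
pos 1: AUG -> F; peptide=F
pos 4: CUU -> S; peptide=FS
pos 7: CUG -> G; peptide=FSG
pos 10: AAG -> Y; peptide=FSGY
pos 13: UCC -> V; peptide=FSGYV
pos 16: AGU -> R; peptide=FSGYVR
pos 19: UAC -> T; peptide=FSGYVRT
pos 22: GAG -> S; peptide=FSGYVRTS
pos 25: UUU -> H; peptide=FSGYVRTSH
pos 28: UAA -> STOP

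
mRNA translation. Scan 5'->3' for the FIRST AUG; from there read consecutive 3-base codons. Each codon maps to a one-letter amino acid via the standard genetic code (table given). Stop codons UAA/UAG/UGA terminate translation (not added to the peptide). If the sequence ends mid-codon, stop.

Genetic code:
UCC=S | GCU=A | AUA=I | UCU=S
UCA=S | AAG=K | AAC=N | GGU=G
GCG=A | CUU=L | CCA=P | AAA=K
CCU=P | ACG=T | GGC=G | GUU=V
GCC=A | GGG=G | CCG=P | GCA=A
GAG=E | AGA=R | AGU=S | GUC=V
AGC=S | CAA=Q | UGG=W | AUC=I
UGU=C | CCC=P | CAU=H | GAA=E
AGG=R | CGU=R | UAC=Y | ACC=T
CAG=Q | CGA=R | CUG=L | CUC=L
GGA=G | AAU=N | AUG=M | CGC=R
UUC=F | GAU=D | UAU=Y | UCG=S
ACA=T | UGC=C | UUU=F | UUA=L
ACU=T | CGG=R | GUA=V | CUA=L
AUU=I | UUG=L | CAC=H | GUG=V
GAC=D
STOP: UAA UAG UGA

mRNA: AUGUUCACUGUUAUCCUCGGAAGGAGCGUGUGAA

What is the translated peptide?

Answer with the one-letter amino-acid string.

start AUG at pos 0
pos 0: AUG -> M; peptide=M
pos 3: UUC -> F; peptide=MF
pos 6: ACU -> T; peptide=MFT
pos 9: GUU -> V; peptide=MFTV
pos 12: AUC -> I; peptide=MFTVI
pos 15: CUC -> L; peptide=MFTVIL
pos 18: GGA -> G; peptide=MFTVILG
pos 21: AGG -> R; peptide=MFTVILGR
pos 24: AGC -> S; peptide=MFTVILGRS
pos 27: GUG -> V; peptide=MFTVILGRSV
pos 30: UGA -> STOP

Answer: MFTVILGRSV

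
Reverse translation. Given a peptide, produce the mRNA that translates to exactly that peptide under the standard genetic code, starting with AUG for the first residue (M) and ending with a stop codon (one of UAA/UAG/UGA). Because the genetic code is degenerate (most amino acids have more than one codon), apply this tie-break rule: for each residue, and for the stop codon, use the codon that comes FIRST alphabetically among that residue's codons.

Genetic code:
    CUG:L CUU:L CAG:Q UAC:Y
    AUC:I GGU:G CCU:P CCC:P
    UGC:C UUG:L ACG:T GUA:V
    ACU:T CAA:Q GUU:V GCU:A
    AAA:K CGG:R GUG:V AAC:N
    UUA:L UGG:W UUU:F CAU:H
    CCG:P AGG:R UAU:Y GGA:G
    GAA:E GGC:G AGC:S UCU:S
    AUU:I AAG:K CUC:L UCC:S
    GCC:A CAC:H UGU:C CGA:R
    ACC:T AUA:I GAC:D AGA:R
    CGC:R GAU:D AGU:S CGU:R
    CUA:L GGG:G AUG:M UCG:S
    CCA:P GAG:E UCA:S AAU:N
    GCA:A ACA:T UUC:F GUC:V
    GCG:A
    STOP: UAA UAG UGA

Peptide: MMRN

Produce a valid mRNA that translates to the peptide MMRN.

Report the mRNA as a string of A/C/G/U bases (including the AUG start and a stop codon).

residue 1: M -> AUG (start codon)
residue 2: M -> AUG (only codon)
residue 3: R codons sorted = AGA,AGG,CGA,CGC,CGG,CGU -> pick first = AGA
residue 4: N codons sorted = AAC,AAU -> pick first = AAC
terminator: stop codons sorted = UAA,UAG,UGA -> pick first = UAA

Answer: mRNA: AUGAUGAGAAACUAA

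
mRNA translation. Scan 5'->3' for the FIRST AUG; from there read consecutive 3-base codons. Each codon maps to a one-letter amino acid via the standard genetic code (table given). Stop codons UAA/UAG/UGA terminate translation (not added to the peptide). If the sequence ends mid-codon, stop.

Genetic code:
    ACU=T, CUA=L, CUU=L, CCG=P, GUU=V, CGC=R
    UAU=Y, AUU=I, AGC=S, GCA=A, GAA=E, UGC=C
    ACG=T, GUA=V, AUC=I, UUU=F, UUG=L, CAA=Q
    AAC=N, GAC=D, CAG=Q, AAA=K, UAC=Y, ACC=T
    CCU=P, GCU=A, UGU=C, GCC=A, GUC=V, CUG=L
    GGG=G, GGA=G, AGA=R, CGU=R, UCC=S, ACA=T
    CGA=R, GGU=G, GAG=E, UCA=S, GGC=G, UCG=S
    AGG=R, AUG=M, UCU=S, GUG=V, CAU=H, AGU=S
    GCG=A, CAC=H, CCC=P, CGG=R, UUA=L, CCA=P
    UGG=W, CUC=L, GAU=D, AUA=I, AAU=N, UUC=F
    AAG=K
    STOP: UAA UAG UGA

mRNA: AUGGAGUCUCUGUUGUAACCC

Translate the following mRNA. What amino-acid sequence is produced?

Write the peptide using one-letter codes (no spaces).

Answer: MESLL

Derivation:
start AUG at pos 0
pos 0: AUG -> M; peptide=M
pos 3: GAG -> E; peptide=ME
pos 6: UCU -> S; peptide=MES
pos 9: CUG -> L; peptide=MESL
pos 12: UUG -> L; peptide=MESLL
pos 15: UAA -> STOP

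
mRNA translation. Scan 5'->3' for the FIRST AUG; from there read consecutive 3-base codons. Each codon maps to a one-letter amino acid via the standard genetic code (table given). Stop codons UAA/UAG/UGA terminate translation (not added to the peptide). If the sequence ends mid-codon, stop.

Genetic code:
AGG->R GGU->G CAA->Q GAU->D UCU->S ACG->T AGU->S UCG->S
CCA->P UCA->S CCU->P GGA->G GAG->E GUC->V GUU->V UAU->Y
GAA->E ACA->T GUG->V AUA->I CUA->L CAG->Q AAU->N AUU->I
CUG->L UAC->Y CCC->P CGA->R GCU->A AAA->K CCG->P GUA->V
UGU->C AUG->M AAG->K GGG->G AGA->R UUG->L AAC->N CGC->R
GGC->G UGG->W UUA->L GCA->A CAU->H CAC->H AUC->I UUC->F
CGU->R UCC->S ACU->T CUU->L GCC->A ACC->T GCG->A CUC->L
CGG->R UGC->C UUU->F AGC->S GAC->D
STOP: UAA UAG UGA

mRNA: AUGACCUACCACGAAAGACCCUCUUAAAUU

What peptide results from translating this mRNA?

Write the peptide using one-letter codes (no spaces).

Answer: MTYHERPS

Derivation:
start AUG at pos 0
pos 0: AUG -> M; peptide=M
pos 3: ACC -> T; peptide=MT
pos 6: UAC -> Y; peptide=MTY
pos 9: CAC -> H; peptide=MTYH
pos 12: GAA -> E; peptide=MTYHE
pos 15: AGA -> R; peptide=MTYHER
pos 18: CCC -> P; peptide=MTYHERP
pos 21: UCU -> S; peptide=MTYHERPS
pos 24: UAA -> STOP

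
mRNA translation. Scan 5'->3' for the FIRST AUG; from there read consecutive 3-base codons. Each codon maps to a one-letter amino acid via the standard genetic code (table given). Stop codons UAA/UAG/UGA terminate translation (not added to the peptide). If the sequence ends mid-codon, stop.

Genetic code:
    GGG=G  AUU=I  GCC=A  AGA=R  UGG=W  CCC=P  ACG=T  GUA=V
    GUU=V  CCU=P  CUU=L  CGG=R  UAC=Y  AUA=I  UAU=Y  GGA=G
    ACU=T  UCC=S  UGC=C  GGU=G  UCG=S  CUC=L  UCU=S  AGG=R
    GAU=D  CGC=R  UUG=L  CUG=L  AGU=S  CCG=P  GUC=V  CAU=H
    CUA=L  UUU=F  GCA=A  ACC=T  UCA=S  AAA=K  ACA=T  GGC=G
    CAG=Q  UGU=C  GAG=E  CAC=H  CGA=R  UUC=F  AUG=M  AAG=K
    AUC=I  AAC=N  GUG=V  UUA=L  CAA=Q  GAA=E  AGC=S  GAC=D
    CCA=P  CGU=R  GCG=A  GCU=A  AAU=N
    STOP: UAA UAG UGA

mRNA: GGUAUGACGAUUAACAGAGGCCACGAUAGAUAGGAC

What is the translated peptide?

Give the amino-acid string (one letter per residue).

start AUG at pos 3
pos 3: AUG -> M; peptide=M
pos 6: ACG -> T; peptide=MT
pos 9: AUU -> I; peptide=MTI
pos 12: AAC -> N; peptide=MTIN
pos 15: AGA -> R; peptide=MTINR
pos 18: GGC -> G; peptide=MTINRG
pos 21: CAC -> H; peptide=MTINRGH
pos 24: GAU -> D; peptide=MTINRGHD
pos 27: AGA -> R; peptide=MTINRGHDR
pos 30: UAG -> STOP

Answer: MTINRGHDR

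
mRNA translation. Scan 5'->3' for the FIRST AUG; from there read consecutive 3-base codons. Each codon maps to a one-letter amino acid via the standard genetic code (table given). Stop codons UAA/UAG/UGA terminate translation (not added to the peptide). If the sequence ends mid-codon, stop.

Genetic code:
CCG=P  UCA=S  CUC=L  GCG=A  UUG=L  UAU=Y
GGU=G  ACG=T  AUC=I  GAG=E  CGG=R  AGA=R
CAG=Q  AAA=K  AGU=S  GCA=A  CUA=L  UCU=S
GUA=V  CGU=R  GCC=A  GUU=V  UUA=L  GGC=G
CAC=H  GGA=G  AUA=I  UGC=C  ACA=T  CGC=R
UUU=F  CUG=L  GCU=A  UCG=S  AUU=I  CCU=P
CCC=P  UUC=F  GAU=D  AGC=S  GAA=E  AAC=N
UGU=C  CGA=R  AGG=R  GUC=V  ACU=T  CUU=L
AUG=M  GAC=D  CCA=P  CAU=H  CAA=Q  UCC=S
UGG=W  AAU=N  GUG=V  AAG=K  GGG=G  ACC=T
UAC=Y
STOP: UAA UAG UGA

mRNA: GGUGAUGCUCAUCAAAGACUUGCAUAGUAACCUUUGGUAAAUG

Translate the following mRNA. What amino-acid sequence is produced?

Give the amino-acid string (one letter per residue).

start AUG at pos 4
pos 4: AUG -> M; peptide=M
pos 7: CUC -> L; peptide=ML
pos 10: AUC -> I; peptide=MLI
pos 13: AAA -> K; peptide=MLIK
pos 16: GAC -> D; peptide=MLIKD
pos 19: UUG -> L; peptide=MLIKDL
pos 22: CAU -> H; peptide=MLIKDLH
pos 25: AGU -> S; peptide=MLIKDLHS
pos 28: AAC -> N; peptide=MLIKDLHSN
pos 31: CUU -> L; peptide=MLIKDLHSNL
pos 34: UGG -> W; peptide=MLIKDLHSNLW
pos 37: UAA -> STOP

Answer: MLIKDLHSNLW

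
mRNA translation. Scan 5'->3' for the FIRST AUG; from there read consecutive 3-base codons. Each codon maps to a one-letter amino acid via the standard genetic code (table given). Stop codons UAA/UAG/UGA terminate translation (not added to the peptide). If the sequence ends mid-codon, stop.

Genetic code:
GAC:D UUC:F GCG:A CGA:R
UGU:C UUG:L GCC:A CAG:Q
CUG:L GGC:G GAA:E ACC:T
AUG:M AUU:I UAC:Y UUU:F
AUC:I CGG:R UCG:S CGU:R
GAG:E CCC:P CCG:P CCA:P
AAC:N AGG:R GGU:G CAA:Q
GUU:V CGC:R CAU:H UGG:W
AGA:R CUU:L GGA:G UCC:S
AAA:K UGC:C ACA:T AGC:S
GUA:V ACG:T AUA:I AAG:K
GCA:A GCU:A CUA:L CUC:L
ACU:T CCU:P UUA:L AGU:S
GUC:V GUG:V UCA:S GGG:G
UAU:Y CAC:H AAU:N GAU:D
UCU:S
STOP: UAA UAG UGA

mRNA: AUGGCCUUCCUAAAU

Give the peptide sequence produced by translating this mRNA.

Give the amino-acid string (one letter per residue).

start AUG at pos 0
pos 0: AUG -> M; peptide=M
pos 3: GCC -> A; peptide=MA
pos 6: UUC -> F; peptide=MAF
pos 9: CUA -> L; peptide=MAFL
pos 12: AAU -> N; peptide=MAFLN
pos 15: only 0 nt remain (<3), stop (end of mRNA)

Answer: MAFLN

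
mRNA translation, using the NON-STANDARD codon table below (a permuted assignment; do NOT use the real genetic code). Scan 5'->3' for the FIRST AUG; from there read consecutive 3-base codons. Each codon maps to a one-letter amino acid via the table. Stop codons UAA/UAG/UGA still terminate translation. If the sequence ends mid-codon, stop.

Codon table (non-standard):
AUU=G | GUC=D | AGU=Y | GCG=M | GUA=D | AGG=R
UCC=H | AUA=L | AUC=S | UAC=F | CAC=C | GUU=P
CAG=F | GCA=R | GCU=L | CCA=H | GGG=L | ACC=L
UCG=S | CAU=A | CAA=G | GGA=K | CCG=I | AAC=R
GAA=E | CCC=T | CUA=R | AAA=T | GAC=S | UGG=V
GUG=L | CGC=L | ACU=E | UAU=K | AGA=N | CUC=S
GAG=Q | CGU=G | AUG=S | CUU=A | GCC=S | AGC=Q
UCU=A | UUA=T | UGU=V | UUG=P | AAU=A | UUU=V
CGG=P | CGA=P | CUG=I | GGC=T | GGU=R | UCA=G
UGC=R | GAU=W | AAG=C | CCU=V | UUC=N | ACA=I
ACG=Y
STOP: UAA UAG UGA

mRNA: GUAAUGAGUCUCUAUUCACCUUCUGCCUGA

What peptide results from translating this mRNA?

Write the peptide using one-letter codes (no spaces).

Answer: SYSKGVAS

Derivation:
start AUG at pos 3
pos 3: AUG -> S; peptide=S
pos 6: AGU -> Y; peptide=SY
pos 9: CUC -> S; peptide=SYS
pos 12: UAU -> K; peptide=SYSK
pos 15: UCA -> G; peptide=SYSKG
pos 18: CCU -> V; peptide=SYSKGV
pos 21: UCU -> A; peptide=SYSKGVA
pos 24: GCC -> S; peptide=SYSKGVAS
pos 27: UGA -> STOP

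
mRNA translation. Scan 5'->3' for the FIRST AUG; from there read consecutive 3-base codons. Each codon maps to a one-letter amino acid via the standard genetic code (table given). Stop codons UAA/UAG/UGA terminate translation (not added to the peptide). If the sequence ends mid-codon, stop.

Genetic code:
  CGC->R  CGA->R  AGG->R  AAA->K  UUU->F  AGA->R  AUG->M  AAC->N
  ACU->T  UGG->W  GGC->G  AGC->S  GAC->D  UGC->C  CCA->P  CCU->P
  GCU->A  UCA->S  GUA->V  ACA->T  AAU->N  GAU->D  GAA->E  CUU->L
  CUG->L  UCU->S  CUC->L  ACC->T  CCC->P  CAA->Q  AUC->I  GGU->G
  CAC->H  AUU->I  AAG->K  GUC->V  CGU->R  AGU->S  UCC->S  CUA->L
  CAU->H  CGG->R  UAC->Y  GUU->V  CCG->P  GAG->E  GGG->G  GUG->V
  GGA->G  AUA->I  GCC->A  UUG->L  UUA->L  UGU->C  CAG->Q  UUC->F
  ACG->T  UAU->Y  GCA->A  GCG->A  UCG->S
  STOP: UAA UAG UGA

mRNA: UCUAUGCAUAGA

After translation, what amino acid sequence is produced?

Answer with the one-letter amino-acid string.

Answer: MHR

Derivation:
start AUG at pos 3
pos 3: AUG -> M; peptide=M
pos 6: CAU -> H; peptide=MH
pos 9: AGA -> R; peptide=MHR
pos 12: only 0 nt remain (<3), stop (end of mRNA)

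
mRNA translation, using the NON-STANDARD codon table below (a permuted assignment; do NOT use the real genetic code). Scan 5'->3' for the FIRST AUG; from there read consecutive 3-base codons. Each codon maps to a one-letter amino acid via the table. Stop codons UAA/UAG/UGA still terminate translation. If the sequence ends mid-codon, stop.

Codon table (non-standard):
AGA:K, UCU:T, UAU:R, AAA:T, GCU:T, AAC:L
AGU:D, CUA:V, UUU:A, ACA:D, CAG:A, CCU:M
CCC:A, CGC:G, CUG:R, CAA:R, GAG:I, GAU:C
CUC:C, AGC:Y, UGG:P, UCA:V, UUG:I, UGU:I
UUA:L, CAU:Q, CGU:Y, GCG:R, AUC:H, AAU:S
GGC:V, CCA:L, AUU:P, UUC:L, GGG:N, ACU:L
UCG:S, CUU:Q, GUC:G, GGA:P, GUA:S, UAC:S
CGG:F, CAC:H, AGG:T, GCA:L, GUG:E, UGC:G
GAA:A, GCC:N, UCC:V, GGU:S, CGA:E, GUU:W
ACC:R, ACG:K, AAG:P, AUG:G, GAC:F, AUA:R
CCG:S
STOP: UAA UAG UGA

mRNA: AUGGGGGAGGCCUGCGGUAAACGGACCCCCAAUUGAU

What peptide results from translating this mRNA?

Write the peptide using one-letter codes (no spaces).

start AUG at pos 0
pos 0: AUG -> G; peptide=G
pos 3: GGG -> N; peptide=GN
pos 6: GAG -> I; peptide=GNI
pos 9: GCC -> N; peptide=GNIN
pos 12: UGC -> G; peptide=GNING
pos 15: GGU -> S; peptide=GNINGS
pos 18: AAA -> T; peptide=GNINGST
pos 21: CGG -> F; peptide=GNINGSTF
pos 24: ACC -> R; peptide=GNINGSTFR
pos 27: CCC -> A; peptide=GNINGSTFRA
pos 30: AAU -> S; peptide=GNINGSTFRAS
pos 33: UGA -> STOP

Answer: GNINGSTFRAS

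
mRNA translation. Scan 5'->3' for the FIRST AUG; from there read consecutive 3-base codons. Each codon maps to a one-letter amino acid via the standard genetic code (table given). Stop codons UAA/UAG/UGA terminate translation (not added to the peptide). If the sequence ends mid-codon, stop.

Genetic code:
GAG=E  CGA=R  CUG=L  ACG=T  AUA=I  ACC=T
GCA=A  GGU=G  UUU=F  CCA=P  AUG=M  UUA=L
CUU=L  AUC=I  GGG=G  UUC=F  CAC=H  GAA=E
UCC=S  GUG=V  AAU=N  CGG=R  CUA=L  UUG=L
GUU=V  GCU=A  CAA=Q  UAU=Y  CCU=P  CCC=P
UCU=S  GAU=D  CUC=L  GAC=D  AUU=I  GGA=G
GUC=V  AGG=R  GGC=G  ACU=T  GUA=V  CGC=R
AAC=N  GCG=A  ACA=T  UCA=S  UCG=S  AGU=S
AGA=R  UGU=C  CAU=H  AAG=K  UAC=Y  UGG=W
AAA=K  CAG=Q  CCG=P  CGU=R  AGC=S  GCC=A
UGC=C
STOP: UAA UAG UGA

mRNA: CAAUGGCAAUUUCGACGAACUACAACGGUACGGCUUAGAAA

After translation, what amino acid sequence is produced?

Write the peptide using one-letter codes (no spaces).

Answer: MAISTNYNGTA

Derivation:
start AUG at pos 2
pos 2: AUG -> M; peptide=M
pos 5: GCA -> A; peptide=MA
pos 8: AUU -> I; peptide=MAI
pos 11: UCG -> S; peptide=MAIS
pos 14: ACG -> T; peptide=MAIST
pos 17: AAC -> N; peptide=MAISTN
pos 20: UAC -> Y; peptide=MAISTNY
pos 23: AAC -> N; peptide=MAISTNYN
pos 26: GGU -> G; peptide=MAISTNYNG
pos 29: ACG -> T; peptide=MAISTNYNGT
pos 32: GCU -> A; peptide=MAISTNYNGTA
pos 35: UAG -> STOP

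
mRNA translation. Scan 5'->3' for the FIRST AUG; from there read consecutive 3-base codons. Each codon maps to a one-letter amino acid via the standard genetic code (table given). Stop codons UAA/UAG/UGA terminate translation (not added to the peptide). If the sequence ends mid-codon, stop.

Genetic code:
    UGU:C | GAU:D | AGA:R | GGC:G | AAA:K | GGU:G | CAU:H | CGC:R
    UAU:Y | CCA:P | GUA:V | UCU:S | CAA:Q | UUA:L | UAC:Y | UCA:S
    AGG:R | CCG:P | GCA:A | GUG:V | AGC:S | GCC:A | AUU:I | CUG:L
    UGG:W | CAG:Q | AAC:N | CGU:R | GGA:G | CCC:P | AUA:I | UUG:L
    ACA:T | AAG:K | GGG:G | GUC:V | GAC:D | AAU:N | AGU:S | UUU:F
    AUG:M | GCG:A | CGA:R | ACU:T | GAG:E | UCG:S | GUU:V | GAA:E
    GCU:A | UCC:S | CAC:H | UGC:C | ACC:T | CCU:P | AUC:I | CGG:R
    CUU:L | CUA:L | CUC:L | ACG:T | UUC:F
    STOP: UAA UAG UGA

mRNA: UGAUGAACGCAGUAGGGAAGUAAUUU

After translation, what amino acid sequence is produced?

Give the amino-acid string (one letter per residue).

Answer: MNAVGK

Derivation:
start AUG at pos 2
pos 2: AUG -> M; peptide=M
pos 5: AAC -> N; peptide=MN
pos 8: GCA -> A; peptide=MNA
pos 11: GUA -> V; peptide=MNAV
pos 14: GGG -> G; peptide=MNAVG
pos 17: AAG -> K; peptide=MNAVGK
pos 20: UAA -> STOP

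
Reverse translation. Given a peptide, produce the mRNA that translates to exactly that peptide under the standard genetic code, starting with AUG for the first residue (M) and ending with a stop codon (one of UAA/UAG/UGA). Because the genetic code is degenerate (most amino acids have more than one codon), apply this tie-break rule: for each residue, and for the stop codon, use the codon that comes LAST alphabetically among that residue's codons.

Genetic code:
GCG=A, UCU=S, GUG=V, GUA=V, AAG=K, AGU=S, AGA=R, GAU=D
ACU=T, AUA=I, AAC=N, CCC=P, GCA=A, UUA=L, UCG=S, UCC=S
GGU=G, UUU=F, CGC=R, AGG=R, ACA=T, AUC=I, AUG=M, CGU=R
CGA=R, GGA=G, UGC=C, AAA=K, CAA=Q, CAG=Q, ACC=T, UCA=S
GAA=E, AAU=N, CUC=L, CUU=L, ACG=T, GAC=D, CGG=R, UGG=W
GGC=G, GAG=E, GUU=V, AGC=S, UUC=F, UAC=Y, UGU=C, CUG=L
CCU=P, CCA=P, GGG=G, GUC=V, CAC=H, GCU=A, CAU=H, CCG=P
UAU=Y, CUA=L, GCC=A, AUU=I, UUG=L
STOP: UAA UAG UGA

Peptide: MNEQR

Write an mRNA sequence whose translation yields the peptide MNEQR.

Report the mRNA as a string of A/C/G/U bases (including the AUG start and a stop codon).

residue 1: M -> AUG (start codon)
residue 2: N codons sorted = AAC,AAU -> pick last = AAU
residue 3: E codons sorted = GAA,GAG -> pick last = GAG
residue 4: Q codons sorted = CAA,CAG -> pick last = CAG
residue 5: R codons sorted = AGA,AGG,CGA,CGC,CGG,CGU -> pick last = CGU
terminator: stop codons sorted = UAA,UAG,UGA -> pick last = UGA

Answer: mRNA: AUGAAUGAGCAGCGUUGA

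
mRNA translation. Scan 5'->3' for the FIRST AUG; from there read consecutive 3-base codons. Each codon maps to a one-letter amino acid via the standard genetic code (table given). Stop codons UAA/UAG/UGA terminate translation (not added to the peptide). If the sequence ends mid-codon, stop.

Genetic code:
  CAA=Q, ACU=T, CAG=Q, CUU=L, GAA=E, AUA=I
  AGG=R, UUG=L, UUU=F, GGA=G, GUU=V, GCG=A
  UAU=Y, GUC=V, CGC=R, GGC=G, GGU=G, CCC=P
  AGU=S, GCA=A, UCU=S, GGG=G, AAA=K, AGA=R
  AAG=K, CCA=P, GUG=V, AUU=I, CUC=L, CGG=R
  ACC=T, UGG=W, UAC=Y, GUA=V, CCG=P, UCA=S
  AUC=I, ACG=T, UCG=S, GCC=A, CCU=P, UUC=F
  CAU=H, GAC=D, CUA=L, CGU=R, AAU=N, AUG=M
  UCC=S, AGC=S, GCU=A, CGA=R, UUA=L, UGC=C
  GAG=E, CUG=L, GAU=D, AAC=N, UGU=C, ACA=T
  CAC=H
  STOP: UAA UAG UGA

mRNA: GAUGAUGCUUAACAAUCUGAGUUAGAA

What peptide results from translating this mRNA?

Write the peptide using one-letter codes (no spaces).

start AUG at pos 1
pos 1: AUG -> M; peptide=M
pos 4: AUG -> M; peptide=MM
pos 7: CUU -> L; peptide=MML
pos 10: AAC -> N; peptide=MMLN
pos 13: AAU -> N; peptide=MMLNN
pos 16: CUG -> L; peptide=MMLNNL
pos 19: AGU -> S; peptide=MMLNNLS
pos 22: UAG -> STOP

Answer: MMLNNLS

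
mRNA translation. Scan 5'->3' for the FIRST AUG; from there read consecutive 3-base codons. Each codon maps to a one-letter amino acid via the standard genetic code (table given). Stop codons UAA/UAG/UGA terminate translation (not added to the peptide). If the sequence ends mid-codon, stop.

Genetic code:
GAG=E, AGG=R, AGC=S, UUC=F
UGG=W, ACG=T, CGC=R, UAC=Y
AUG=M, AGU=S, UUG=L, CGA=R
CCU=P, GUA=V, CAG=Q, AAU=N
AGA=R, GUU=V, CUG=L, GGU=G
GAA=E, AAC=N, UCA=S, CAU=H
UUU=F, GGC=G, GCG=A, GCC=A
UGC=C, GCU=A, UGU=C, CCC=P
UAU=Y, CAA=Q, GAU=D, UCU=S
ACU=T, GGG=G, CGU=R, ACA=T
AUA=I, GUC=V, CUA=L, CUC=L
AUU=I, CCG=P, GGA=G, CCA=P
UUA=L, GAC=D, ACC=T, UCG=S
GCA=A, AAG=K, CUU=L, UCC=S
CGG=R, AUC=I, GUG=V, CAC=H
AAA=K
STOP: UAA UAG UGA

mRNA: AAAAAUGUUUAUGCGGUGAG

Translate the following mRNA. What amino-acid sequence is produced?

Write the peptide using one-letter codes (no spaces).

Answer: MFMR

Derivation:
start AUG at pos 4
pos 4: AUG -> M; peptide=M
pos 7: UUU -> F; peptide=MF
pos 10: AUG -> M; peptide=MFM
pos 13: CGG -> R; peptide=MFMR
pos 16: UGA -> STOP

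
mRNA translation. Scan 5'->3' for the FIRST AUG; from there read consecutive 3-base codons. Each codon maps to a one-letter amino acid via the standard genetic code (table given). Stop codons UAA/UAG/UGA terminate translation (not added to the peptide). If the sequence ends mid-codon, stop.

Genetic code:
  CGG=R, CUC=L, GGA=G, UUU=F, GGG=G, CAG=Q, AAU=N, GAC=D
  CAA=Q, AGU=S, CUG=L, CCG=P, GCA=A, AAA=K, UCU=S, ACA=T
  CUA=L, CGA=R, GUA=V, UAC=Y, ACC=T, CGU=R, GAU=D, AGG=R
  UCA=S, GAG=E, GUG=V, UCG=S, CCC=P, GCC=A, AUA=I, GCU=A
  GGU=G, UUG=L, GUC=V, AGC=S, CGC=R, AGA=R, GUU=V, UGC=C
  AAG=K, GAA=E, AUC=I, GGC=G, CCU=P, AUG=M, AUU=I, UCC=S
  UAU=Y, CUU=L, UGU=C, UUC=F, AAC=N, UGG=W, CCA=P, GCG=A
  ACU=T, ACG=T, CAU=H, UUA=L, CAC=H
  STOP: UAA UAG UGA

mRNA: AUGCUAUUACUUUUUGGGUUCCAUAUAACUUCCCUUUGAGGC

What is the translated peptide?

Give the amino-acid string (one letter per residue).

start AUG at pos 0
pos 0: AUG -> M; peptide=M
pos 3: CUA -> L; peptide=ML
pos 6: UUA -> L; peptide=MLL
pos 9: CUU -> L; peptide=MLLL
pos 12: UUU -> F; peptide=MLLLF
pos 15: GGG -> G; peptide=MLLLFG
pos 18: UUC -> F; peptide=MLLLFGF
pos 21: CAU -> H; peptide=MLLLFGFH
pos 24: AUA -> I; peptide=MLLLFGFHI
pos 27: ACU -> T; peptide=MLLLFGFHIT
pos 30: UCC -> S; peptide=MLLLFGFHITS
pos 33: CUU -> L; peptide=MLLLFGFHITSL
pos 36: UGA -> STOP

Answer: MLLLFGFHITSL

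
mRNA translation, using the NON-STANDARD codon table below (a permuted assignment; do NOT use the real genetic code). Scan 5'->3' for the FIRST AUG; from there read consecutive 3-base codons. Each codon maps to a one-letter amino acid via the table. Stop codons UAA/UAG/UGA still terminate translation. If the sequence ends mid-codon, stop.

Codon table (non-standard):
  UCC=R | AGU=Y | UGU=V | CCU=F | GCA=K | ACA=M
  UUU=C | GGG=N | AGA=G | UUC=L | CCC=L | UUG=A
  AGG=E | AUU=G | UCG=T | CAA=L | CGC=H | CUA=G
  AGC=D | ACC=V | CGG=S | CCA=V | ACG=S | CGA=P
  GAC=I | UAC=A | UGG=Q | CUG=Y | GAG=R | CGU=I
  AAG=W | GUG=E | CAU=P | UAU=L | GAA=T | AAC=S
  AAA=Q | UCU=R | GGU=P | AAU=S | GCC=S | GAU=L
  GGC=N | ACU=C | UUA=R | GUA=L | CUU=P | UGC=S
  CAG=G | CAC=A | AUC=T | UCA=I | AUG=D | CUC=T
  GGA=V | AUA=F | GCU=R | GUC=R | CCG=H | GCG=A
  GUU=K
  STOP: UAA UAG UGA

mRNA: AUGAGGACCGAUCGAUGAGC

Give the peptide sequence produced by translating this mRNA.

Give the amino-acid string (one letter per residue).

start AUG at pos 0
pos 0: AUG -> D; peptide=D
pos 3: AGG -> E; peptide=DE
pos 6: ACC -> V; peptide=DEV
pos 9: GAU -> L; peptide=DEVL
pos 12: CGA -> P; peptide=DEVLP
pos 15: UGA -> STOP

Answer: DEVLP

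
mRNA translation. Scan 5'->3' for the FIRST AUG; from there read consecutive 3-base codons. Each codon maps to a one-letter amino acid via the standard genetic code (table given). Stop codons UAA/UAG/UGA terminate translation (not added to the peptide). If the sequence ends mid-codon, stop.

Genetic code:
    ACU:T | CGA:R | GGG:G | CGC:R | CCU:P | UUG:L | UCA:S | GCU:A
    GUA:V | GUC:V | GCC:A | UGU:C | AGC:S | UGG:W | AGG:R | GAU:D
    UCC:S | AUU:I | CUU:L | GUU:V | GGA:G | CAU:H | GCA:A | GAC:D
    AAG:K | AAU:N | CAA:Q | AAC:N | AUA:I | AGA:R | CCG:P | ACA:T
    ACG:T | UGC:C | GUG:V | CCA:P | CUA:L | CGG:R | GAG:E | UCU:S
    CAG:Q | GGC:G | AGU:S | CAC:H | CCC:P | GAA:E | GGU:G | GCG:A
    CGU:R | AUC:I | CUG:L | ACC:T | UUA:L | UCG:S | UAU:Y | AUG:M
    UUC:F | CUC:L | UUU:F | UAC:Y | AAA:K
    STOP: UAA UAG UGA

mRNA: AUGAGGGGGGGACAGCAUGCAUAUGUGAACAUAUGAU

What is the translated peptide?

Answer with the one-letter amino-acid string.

start AUG at pos 0
pos 0: AUG -> M; peptide=M
pos 3: AGG -> R; peptide=MR
pos 6: GGG -> G; peptide=MRG
pos 9: GGA -> G; peptide=MRGG
pos 12: CAG -> Q; peptide=MRGGQ
pos 15: CAU -> H; peptide=MRGGQH
pos 18: GCA -> A; peptide=MRGGQHA
pos 21: UAU -> Y; peptide=MRGGQHAY
pos 24: GUG -> V; peptide=MRGGQHAYV
pos 27: AAC -> N; peptide=MRGGQHAYVN
pos 30: AUA -> I; peptide=MRGGQHAYVNI
pos 33: UGA -> STOP

Answer: MRGGQHAYVNI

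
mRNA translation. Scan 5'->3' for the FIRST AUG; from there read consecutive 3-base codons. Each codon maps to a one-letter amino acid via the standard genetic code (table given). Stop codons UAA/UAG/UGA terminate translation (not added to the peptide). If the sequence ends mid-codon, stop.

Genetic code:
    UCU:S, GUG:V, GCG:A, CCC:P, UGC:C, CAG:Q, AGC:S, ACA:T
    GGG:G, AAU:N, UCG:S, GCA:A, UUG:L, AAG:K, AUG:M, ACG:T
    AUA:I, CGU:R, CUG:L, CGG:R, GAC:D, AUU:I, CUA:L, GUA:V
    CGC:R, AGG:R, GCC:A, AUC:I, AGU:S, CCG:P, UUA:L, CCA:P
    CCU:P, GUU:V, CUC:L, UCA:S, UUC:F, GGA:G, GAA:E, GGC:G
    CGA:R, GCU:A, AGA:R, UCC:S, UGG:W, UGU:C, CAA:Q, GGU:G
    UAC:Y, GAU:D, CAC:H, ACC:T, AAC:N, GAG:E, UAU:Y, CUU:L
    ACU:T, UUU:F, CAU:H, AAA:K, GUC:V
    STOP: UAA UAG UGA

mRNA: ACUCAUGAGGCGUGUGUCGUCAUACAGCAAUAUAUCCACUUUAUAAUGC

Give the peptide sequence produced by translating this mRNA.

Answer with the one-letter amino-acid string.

start AUG at pos 4
pos 4: AUG -> M; peptide=M
pos 7: AGG -> R; peptide=MR
pos 10: CGU -> R; peptide=MRR
pos 13: GUG -> V; peptide=MRRV
pos 16: UCG -> S; peptide=MRRVS
pos 19: UCA -> S; peptide=MRRVSS
pos 22: UAC -> Y; peptide=MRRVSSY
pos 25: AGC -> S; peptide=MRRVSSYS
pos 28: AAU -> N; peptide=MRRVSSYSN
pos 31: AUA -> I; peptide=MRRVSSYSNI
pos 34: UCC -> S; peptide=MRRVSSYSNIS
pos 37: ACU -> T; peptide=MRRVSSYSNIST
pos 40: UUA -> L; peptide=MRRVSSYSNISTL
pos 43: UAA -> STOP

Answer: MRRVSSYSNISTL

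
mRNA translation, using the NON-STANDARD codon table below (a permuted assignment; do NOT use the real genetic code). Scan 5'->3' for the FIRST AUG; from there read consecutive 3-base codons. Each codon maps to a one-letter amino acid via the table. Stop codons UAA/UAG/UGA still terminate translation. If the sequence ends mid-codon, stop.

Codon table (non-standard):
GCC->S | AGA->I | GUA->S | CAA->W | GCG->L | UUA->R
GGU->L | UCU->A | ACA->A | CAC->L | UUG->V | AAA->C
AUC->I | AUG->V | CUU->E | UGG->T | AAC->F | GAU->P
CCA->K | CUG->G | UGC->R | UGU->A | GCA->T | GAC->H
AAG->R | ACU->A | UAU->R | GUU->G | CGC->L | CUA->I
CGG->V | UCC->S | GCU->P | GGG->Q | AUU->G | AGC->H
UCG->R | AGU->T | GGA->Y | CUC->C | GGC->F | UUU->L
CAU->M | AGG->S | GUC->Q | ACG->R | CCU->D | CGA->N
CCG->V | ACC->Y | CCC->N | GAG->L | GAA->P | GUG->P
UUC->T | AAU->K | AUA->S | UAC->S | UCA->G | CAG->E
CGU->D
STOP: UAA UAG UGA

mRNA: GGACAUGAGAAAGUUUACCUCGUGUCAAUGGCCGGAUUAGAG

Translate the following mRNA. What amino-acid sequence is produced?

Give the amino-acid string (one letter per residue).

start AUG at pos 4
pos 4: AUG -> V; peptide=V
pos 7: AGA -> I; peptide=VI
pos 10: AAG -> R; peptide=VIR
pos 13: UUU -> L; peptide=VIRL
pos 16: ACC -> Y; peptide=VIRLY
pos 19: UCG -> R; peptide=VIRLYR
pos 22: UGU -> A; peptide=VIRLYRA
pos 25: CAA -> W; peptide=VIRLYRAW
pos 28: UGG -> T; peptide=VIRLYRAWT
pos 31: CCG -> V; peptide=VIRLYRAWTV
pos 34: GAU -> P; peptide=VIRLYRAWTVP
pos 37: UAG -> STOP

Answer: VIRLYRAWTVP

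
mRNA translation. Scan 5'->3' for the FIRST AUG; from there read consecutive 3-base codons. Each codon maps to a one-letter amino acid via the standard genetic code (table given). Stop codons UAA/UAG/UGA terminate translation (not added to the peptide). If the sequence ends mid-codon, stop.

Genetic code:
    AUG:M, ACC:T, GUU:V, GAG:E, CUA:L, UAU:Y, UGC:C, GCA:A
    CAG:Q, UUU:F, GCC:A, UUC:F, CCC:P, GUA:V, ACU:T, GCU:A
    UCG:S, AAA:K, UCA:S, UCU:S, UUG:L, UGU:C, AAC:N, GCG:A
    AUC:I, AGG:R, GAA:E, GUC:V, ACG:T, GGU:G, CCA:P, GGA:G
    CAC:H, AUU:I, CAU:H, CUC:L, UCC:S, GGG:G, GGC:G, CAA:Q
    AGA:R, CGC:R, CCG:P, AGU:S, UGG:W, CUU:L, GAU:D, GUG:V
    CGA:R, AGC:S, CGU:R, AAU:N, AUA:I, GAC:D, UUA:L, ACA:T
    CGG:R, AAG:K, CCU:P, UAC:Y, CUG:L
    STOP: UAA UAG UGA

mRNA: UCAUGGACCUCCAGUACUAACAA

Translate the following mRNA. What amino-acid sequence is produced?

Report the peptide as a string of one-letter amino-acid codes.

Answer: MDLQY

Derivation:
start AUG at pos 2
pos 2: AUG -> M; peptide=M
pos 5: GAC -> D; peptide=MD
pos 8: CUC -> L; peptide=MDL
pos 11: CAG -> Q; peptide=MDLQ
pos 14: UAC -> Y; peptide=MDLQY
pos 17: UAA -> STOP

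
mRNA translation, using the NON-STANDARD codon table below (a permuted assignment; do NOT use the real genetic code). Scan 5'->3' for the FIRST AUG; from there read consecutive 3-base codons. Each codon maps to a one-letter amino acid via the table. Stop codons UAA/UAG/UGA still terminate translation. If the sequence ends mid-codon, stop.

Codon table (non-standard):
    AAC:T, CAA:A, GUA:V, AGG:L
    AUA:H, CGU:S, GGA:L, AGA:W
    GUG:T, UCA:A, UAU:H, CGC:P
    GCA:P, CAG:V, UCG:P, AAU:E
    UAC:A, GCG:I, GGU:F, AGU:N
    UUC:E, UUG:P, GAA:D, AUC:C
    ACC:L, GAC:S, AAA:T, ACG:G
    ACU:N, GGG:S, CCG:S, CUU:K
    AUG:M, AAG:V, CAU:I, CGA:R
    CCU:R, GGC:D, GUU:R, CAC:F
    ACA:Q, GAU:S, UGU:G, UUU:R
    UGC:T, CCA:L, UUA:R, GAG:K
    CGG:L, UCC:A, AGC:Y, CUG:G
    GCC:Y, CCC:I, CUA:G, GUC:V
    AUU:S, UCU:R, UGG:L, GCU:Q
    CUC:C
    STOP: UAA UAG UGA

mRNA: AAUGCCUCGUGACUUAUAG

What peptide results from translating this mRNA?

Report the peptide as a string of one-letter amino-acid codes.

Answer: MRSSR

Derivation:
start AUG at pos 1
pos 1: AUG -> M; peptide=M
pos 4: CCU -> R; peptide=MR
pos 7: CGU -> S; peptide=MRS
pos 10: GAC -> S; peptide=MRSS
pos 13: UUA -> R; peptide=MRSSR
pos 16: UAG -> STOP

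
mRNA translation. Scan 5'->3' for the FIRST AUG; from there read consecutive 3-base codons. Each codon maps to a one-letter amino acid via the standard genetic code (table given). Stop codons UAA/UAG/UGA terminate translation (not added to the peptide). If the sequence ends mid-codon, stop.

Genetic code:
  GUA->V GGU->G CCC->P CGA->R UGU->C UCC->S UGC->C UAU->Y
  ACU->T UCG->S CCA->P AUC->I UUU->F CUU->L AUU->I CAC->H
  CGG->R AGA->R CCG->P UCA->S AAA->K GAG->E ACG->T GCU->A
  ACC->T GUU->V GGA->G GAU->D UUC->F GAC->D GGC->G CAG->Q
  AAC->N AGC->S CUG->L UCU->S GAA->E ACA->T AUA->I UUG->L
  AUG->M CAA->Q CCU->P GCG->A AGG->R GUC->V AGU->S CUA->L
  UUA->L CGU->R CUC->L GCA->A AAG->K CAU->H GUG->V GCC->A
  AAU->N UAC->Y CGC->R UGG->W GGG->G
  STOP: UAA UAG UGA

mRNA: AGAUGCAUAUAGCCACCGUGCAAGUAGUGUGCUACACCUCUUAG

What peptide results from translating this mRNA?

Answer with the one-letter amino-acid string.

Answer: MHIATVQVVCYTS

Derivation:
start AUG at pos 2
pos 2: AUG -> M; peptide=M
pos 5: CAU -> H; peptide=MH
pos 8: AUA -> I; peptide=MHI
pos 11: GCC -> A; peptide=MHIA
pos 14: ACC -> T; peptide=MHIAT
pos 17: GUG -> V; peptide=MHIATV
pos 20: CAA -> Q; peptide=MHIATVQ
pos 23: GUA -> V; peptide=MHIATVQV
pos 26: GUG -> V; peptide=MHIATVQVV
pos 29: UGC -> C; peptide=MHIATVQVVC
pos 32: UAC -> Y; peptide=MHIATVQVVCY
pos 35: ACC -> T; peptide=MHIATVQVVCYT
pos 38: UCU -> S; peptide=MHIATVQVVCYTS
pos 41: UAG -> STOP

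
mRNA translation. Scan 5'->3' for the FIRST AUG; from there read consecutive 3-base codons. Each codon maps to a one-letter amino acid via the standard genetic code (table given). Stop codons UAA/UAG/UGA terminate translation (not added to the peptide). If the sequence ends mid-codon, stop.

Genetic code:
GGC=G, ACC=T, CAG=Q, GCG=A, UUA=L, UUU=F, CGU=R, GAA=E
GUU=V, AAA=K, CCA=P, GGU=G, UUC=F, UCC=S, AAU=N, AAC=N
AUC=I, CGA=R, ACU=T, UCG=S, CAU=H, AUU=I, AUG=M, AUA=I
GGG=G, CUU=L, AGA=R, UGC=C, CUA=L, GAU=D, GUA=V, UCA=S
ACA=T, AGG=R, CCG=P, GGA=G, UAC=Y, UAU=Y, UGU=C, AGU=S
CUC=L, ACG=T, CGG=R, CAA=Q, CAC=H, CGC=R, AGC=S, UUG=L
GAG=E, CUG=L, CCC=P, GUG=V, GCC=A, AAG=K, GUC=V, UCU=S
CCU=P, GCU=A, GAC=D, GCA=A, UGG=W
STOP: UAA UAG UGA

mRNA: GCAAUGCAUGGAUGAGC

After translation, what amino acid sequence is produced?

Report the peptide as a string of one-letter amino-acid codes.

start AUG at pos 3
pos 3: AUG -> M; peptide=M
pos 6: CAU -> H; peptide=MH
pos 9: GGA -> G; peptide=MHG
pos 12: UGA -> STOP

Answer: MHG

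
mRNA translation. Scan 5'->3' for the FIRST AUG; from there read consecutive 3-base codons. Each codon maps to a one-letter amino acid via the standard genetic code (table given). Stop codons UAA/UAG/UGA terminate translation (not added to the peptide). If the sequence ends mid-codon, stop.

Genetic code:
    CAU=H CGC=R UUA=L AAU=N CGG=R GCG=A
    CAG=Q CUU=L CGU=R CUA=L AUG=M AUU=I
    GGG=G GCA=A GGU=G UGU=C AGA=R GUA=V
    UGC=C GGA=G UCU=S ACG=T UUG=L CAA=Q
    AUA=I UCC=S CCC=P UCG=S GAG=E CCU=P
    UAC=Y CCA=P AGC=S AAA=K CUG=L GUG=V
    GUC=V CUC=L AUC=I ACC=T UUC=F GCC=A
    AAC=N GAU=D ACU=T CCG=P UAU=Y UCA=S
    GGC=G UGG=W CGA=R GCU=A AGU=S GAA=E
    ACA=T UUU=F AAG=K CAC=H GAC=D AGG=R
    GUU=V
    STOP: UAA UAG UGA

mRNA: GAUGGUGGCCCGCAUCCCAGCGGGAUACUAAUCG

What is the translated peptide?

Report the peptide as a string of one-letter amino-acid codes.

Answer: MVARIPAGY

Derivation:
start AUG at pos 1
pos 1: AUG -> M; peptide=M
pos 4: GUG -> V; peptide=MV
pos 7: GCC -> A; peptide=MVA
pos 10: CGC -> R; peptide=MVAR
pos 13: AUC -> I; peptide=MVARI
pos 16: CCA -> P; peptide=MVARIP
pos 19: GCG -> A; peptide=MVARIPA
pos 22: GGA -> G; peptide=MVARIPAG
pos 25: UAC -> Y; peptide=MVARIPAGY
pos 28: UAA -> STOP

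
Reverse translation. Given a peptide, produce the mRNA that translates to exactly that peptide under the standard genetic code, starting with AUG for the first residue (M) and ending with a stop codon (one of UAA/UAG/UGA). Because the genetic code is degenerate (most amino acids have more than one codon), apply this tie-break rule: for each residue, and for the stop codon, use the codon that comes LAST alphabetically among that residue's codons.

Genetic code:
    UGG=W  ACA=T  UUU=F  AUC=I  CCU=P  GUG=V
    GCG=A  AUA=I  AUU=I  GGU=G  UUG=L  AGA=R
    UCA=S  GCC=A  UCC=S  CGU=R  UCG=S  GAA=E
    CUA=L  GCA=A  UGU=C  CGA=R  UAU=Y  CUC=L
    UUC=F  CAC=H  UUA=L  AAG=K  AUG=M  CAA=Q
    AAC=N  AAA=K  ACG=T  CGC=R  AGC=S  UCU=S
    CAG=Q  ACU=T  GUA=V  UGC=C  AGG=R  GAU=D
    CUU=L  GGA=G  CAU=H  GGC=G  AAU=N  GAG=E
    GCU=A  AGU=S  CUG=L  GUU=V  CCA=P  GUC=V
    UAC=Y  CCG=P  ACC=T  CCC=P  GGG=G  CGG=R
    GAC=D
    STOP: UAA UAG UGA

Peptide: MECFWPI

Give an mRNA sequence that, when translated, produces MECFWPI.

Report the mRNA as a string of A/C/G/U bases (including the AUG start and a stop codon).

residue 1: M -> AUG (start codon)
residue 2: E codons sorted = GAA,GAG -> pick last = GAG
residue 3: C codons sorted = UGC,UGU -> pick last = UGU
residue 4: F codons sorted = UUC,UUU -> pick last = UUU
residue 5: W -> UGG (only codon)
residue 6: P codons sorted = CCA,CCC,CCG,CCU -> pick last = CCU
residue 7: I codons sorted = AUA,AUC,AUU -> pick last = AUU
terminator: stop codons sorted = UAA,UAG,UGA -> pick last = UGA

Answer: mRNA: AUGGAGUGUUUUUGGCCUAUUUGA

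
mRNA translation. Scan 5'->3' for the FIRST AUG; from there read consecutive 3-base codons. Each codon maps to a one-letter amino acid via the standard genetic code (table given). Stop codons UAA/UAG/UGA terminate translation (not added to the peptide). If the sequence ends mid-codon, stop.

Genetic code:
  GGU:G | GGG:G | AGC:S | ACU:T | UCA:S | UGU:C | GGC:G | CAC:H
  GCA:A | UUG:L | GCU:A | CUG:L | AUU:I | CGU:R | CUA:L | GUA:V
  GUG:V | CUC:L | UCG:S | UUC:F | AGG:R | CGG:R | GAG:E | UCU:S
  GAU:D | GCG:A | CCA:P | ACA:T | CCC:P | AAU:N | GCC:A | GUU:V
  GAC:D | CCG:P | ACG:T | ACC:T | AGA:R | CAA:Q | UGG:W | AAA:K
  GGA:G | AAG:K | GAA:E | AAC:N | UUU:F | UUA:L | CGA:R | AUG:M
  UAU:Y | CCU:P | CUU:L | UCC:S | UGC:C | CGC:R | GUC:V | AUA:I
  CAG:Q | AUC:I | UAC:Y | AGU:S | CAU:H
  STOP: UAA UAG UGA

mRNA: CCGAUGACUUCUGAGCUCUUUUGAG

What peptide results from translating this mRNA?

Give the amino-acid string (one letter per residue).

start AUG at pos 3
pos 3: AUG -> M; peptide=M
pos 6: ACU -> T; peptide=MT
pos 9: UCU -> S; peptide=MTS
pos 12: GAG -> E; peptide=MTSE
pos 15: CUC -> L; peptide=MTSEL
pos 18: UUU -> F; peptide=MTSELF
pos 21: UGA -> STOP

Answer: MTSELF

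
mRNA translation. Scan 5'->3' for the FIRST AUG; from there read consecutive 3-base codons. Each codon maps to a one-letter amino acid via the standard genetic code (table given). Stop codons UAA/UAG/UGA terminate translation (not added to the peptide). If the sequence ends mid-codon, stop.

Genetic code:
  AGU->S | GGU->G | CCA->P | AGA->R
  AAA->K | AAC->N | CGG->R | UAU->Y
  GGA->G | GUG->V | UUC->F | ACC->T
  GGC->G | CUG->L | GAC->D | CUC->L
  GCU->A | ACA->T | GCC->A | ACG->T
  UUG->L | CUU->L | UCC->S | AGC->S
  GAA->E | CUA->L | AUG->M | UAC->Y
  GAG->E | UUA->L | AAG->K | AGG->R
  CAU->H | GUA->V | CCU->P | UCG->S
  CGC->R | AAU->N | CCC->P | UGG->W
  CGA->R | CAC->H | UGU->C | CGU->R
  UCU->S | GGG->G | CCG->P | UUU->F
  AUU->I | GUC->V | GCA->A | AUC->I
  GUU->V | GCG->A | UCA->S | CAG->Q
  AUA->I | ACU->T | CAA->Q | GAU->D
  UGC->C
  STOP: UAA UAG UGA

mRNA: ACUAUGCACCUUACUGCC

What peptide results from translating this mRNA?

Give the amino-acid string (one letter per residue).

Answer: MHLTA

Derivation:
start AUG at pos 3
pos 3: AUG -> M; peptide=M
pos 6: CAC -> H; peptide=MH
pos 9: CUU -> L; peptide=MHL
pos 12: ACU -> T; peptide=MHLT
pos 15: GCC -> A; peptide=MHLTA
pos 18: only 0 nt remain (<3), stop (end of mRNA)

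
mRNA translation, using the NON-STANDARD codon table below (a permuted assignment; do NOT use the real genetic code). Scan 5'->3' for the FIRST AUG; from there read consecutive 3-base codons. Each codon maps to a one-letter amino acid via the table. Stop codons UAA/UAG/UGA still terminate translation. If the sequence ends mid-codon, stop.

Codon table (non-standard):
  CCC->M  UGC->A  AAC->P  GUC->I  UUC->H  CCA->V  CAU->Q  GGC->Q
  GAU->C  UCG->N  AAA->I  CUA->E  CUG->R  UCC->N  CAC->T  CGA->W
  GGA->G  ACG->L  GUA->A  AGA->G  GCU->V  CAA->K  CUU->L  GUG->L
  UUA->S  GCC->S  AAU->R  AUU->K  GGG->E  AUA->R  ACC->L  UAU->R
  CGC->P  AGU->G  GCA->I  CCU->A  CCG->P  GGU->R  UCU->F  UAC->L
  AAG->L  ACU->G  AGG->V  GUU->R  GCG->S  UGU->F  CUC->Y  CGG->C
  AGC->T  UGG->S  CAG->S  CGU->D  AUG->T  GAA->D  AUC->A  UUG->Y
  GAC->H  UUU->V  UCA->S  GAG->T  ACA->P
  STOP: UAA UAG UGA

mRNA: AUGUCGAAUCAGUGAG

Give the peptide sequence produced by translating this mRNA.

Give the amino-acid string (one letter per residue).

start AUG at pos 0
pos 0: AUG -> T; peptide=T
pos 3: UCG -> N; peptide=TN
pos 6: AAU -> R; peptide=TNR
pos 9: CAG -> S; peptide=TNRS
pos 12: UGA -> STOP

Answer: TNRS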